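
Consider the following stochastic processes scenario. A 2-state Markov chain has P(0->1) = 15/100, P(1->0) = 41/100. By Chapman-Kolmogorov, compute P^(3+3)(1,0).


P^6 = P^3 * P^3
Computing via matrix multiplication of the transition matrix.
Entry (1,0) of P^6 = 0.7268

0.7268


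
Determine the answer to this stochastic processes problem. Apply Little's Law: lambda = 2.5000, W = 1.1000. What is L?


Little's Law: L = lambda * W
= 2.5000 * 1.1000
= 2.7500

2.7500


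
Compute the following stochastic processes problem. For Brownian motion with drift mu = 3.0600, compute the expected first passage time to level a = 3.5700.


Expected first passage time = a/mu
= 3.5700/3.0600
= 1.1667

1.1667


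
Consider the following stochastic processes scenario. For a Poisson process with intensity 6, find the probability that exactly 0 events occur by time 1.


P(N(t)=k) = (lambda*t)^k * exp(-lambda*t) / k!
lambda*t = 6
= 6^0 * exp(-6) / 0!
= 1 * 0.0025 / 1
= 0.0025

0.0025


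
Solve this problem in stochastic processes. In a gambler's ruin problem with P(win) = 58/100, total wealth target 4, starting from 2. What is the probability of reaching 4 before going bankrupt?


Gambler's ruin formula:
r = q/p = 0.4200/0.5800 = 0.7241
P(win) = (1 - r^i)/(1 - r^N)
= (1 - 0.7241^2)/(1 - 0.7241^4)
= 0.6560

0.6560


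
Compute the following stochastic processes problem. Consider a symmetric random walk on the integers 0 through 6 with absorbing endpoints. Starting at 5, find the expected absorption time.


For symmetric RW on 0,...,N with absorbing barriers, E(i) = i*(N-i)
E(5) = 5 * 1 = 5

5


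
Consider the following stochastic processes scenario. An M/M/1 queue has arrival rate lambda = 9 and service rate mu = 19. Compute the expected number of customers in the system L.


rho = 9/19 = 0.4737
L = rho/(1-rho)
= 0.4737/0.5263
= 0.9000

0.9000


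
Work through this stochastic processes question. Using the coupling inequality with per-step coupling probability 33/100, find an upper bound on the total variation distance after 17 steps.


TV distance bound <= (1-delta)^n
= (1 - 0.3300)^17
= 0.6700^17
= 0.0011

0.0011


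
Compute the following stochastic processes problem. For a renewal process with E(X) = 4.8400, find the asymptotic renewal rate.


Long-run renewal rate = 1/E(X)
= 1/4.8400
= 0.2066

0.2066


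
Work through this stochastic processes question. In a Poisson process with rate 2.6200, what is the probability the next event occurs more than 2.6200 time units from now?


P(X > t) = exp(-lambda * t)
= exp(-2.6200 * 2.6200)
= exp(-6.8644) = 0.0010

0.0010


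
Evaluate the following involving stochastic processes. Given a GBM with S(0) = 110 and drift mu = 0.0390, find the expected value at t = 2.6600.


E[S(t)] = S(0) * exp(mu * t)
= 110 * exp(0.0390 * 2.6600)
= 110 * 1.1093
= 122.0243

122.0243


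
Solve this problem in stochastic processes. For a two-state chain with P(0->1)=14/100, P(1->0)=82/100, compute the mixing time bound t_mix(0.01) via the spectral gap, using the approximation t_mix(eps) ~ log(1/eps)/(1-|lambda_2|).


lambda_2 = |1 - p01 - p10| = |1 - 0.1400 - 0.8200| = 0.0400
t_mix ~ log(1/eps)/(1 - |lambda_2|)
= log(100)/(1 - 0.0400) = 4.6052/0.9600
= 4.7971

4.7971


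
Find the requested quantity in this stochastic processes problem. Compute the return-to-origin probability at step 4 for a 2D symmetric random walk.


P = C(4,2)^2 / 4^4
= 6^2 / 256
= 36 / 256
= 0.1406

0.1406


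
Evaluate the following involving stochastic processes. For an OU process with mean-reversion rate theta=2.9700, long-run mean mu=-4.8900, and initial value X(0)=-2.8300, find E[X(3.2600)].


E[X(t)] = mu + (X(0) - mu)*exp(-theta*t)
= -4.8900 + (-2.8300 - -4.8900)*exp(-2.9700*3.2600)
= -4.8900 + 2.0600 * 6.2384e-05
= -4.8899

-4.8899


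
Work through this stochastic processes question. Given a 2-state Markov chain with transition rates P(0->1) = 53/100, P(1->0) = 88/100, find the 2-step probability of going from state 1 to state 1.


Computing P^2 by matrix multiplication.
P = [[0.4700, 0.5300], [0.8800, 0.1200]]
After raising P to the power 2:
P^2(1,1) = 0.4808

0.4808


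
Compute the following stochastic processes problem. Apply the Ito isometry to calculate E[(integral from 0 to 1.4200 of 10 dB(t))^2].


By Ito isometry: E[(int f dB)^2] = int f^2 dt
= 10^2 * 1.4200
= 100 * 1.4200 = 142.0000

142.0000


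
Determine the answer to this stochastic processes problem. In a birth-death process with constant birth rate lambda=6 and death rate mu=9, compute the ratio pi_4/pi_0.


For birth-death process, pi_n/pi_0 = (lambda/mu)^n
= (6/9)^4
= 0.1975

0.1975


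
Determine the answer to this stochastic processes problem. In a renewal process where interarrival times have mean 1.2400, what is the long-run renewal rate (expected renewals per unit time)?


Long-run renewal rate = 1/E(X)
= 1/1.2400
= 0.8065

0.8065


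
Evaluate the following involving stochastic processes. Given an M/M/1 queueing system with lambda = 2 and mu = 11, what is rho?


rho = lambda/mu
= 2/11
= 0.1818

0.1818


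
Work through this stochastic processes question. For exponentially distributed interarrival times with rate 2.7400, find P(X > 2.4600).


P(X > t) = exp(-lambda * t)
= exp(-2.7400 * 2.4600)
= exp(-6.7404) = 0.0012

0.0012


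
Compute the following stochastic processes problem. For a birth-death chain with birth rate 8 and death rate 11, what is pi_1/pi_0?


For birth-death process, pi_n/pi_0 = (lambda/mu)^n
= (8/11)^1
= 0.7273

0.7273


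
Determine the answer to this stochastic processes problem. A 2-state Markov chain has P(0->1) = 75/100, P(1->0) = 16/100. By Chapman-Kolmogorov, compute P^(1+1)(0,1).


P^2 = P^1 * P^1
Computing via matrix multiplication of the transition matrix.
Entry (0,1) of P^2 = 0.8175

0.8175


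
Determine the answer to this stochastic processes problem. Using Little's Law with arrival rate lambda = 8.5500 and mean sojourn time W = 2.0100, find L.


Little's Law: L = lambda * W
= 8.5500 * 2.0100
= 17.1855

17.1855


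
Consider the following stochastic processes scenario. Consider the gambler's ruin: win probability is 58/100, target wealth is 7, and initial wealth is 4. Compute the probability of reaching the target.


Gambler's ruin formula:
r = q/p = 0.4200/0.5800 = 0.7241
P(win) = (1 - r^i)/(1 - r^N)
= (1 - 0.7241^4)/(1 - 0.7241^7)
= 0.8096

0.8096


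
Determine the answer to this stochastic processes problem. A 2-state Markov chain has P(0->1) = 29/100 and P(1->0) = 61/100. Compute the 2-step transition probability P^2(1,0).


Computing P^2 by matrix multiplication.
P = [[0.7100, 0.2900], [0.6100, 0.3900]]
After raising P to the power 2:
P^2(1,0) = 0.6710

0.6710


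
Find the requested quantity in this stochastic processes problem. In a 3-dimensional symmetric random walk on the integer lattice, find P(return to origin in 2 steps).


P(return in 2 steps) = P(reverse first step) = 1/(2d)
= 1/6
= 0.1667

0.1667


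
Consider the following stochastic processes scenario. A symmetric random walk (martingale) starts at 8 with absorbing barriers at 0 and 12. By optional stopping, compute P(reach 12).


By optional stopping theorem: E(M at tau) = M(0) = 8
P(hit 12)*12 + P(hit 0)*0 = 8
P(hit 12) = (8 - 0)/(12 - 0) = 2/3 = 0.6667

0.6667


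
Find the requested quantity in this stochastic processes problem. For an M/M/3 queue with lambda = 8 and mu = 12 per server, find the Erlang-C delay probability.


a = lambda/mu = 0.6667
rho = a/c = 0.2222
Erlang-C formula applied:
C(c,a) = 0.0325

0.0325


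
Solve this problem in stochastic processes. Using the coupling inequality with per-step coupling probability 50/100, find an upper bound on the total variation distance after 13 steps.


TV distance bound <= (1-delta)^n
= (1 - 0.5000)^13
= 0.5000^13
= 1.2207e-04

1.2207e-04


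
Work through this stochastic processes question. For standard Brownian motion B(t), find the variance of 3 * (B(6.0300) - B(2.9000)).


Var(alpha*(B(t)-B(s))) = alpha^2 * (t-s)
= 3^2 * (6.0300 - 2.9000)
= 9 * 3.1300
= 28.1700

28.1700


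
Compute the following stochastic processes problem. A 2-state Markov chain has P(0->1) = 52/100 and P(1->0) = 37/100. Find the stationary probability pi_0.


Stationary distribution: pi_0 = p10/(p01+p10), pi_1 = p01/(p01+p10)
p01 = 0.5200, p10 = 0.3700
pi_0 = 0.4157

0.4157


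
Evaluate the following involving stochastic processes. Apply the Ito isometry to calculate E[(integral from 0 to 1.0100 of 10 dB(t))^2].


By Ito isometry: E[(int f dB)^2] = int f^2 dt
= 10^2 * 1.0100
= 100 * 1.0100 = 101.0000

101.0000


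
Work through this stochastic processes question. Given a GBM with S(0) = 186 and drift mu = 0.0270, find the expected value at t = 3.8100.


E[S(t)] = S(0) * exp(mu * t)
= 186 * exp(0.0270 * 3.8100)
= 186 * 1.1083
= 206.1526

206.1526


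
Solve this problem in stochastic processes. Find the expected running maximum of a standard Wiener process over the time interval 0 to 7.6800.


E(max B(s)) = sqrt(2t/pi)
= sqrt(2*7.6800/pi)
= sqrt(4.8892)
= 2.2112

2.2112


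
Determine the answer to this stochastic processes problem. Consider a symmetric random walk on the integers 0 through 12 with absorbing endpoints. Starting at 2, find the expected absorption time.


For symmetric RW on 0,...,N with absorbing barriers, E(i) = i*(N-i)
E(2) = 2 * 10 = 20

20


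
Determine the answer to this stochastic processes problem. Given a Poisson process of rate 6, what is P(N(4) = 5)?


P(N(t)=k) = (lambda*t)^k * exp(-lambda*t) / k!
lambda*t = 24
= 24^5 * exp(-24) / 5!
= 7962624 * 3.7751e-11 / 120
= 2.5050e-06

2.5050e-06


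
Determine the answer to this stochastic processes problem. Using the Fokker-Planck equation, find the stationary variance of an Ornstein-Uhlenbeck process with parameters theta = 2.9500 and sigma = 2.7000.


Stationary variance = sigma^2 / (2*theta)
= 2.7000^2 / (2*2.9500)
= 7.2900 / 5.9000
= 1.2356

1.2356


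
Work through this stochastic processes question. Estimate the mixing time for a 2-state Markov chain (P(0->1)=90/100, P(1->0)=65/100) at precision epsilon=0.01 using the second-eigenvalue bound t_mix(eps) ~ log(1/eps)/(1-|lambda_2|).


lambda_2 = |1 - p01 - p10| = |1 - 0.9000 - 0.6500| = 0.5500
t_mix ~ log(1/eps)/(1 - |lambda_2|)
= log(100)/(1 - 0.5500) = 4.6052/0.4500
= 10.2337

10.2337


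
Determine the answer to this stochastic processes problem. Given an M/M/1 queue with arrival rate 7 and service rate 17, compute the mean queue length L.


rho = 7/17 = 0.4118
L = rho/(1-rho)
= 0.4118/0.5882
= 0.7000

0.7000


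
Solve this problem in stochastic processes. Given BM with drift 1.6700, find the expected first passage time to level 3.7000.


Expected first passage time = a/mu
= 3.7000/1.6700
= 2.2156

2.2156


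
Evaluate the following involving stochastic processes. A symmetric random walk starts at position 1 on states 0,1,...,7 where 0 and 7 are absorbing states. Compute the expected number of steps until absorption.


For symmetric RW on 0,...,N with absorbing barriers, E(i) = i*(N-i)
E(1) = 1 * 6 = 6

6


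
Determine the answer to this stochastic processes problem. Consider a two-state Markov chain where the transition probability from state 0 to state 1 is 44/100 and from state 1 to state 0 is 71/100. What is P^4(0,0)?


Computing P^4 by matrix multiplication.
P = [[0.5600, 0.4400], [0.7100, 0.2900]]
After raising P to the power 4:
P^4(0,0) = 0.6176

0.6176


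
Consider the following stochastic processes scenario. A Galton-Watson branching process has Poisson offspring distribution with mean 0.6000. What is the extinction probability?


Since mu = 0.6000 <= 1, extinction probability = 1.

1.0000


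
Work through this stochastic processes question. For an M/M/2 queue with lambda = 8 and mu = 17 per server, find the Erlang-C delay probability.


a = lambda/mu = 0.4706
rho = a/c = 0.2353
Erlang-C formula applied:
C(c,a) = 0.0896

0.0896


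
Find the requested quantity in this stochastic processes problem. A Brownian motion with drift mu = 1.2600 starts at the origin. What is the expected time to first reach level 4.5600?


Expected first passage time = a/mu
= 4.5600/1.2600
= 3.6190

3.6190


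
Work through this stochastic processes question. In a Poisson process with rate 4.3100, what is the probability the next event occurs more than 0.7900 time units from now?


P(X > t) = exp(-lambda * t)
= exp(-4.3100 * 0.7900)
= exp(-3.4049) = 0.0332

0.0332


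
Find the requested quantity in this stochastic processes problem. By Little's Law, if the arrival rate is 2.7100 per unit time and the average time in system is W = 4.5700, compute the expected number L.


Little's Law: L = lambda * W
= 2.7100 * 4.5700
= 12.3847

12.3847


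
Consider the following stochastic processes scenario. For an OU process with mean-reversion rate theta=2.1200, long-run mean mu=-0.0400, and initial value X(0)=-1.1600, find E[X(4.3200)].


E[X(t)] = mu + (X(0) - mu)*exp(-theta*t)
= -0.0400 + (-1.1600 - -0.0400)*exp(-2.1200*4.3200)
= -0.0400 + -1.1200 * 1.0533e-04
= -0.0401

-0.0401


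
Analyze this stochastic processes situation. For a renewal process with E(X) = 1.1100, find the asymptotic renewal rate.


Long-run renewal rate = 1/E(X)
= 1/1.1100
= 0.9009

0.9009


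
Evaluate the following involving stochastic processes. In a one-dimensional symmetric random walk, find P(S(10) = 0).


P(S(10) = 0) = C(10,5) / 4^5
= 252 / 1024
= 0.2461

0.2461


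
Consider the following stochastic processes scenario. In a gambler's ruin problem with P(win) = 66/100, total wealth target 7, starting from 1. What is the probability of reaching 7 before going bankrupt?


Gambler's ruin formula:
r = q/p = 0.3400/0.6600 = 0.5152
P(win) = (1 - r^i)/(1 - r^N)
= (1 - 0.5152^1)/(1 - 0.5152^7)
= 0.4896

0.4896


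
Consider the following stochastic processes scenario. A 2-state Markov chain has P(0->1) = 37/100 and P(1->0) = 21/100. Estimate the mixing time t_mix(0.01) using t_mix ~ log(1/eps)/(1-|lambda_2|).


lambda_2 = |1 - p01 - p10| = |1 - 0.3700 - 0.2100| = 0.4200
t_mix ~ log(1/eps)/(1 - |lambda_2|)
= log(100)/(1 - 0.4200) = 4.6052/0.5800
= 7.9399

7.9399


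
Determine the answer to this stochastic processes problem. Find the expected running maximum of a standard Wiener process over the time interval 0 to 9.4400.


E(max B(s)) = sqrt(2t/pi)
= sqrt(2*9.4400/pi)
= sqrt(6.0097)
= 2.4515

2.4515


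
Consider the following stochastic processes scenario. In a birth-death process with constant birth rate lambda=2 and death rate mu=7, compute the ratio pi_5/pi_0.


For birth-death process, pi_n/pi_0 = (lambda/mu)^n
= (2/7)^5
= 0.0019

0.0019


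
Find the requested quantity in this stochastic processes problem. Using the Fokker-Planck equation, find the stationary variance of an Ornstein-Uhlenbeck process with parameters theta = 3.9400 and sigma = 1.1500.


Stationary variance = sigma^2 / (2*theta)
= 1.1500^2 / (2*3.9400)
= 1.3225 / 7.8800
= 0.1678

0.1678


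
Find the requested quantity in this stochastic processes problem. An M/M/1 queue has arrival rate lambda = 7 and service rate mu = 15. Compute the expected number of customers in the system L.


rho = 7/15 = 0.4667
L = rho/(1-rho)
= 0.4667/0.5333
= 0.8750

0.8750


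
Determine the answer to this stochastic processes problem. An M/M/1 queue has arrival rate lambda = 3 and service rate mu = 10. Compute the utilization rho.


rho = lambda/mu
= 3/10
= 0.3000

0.3000


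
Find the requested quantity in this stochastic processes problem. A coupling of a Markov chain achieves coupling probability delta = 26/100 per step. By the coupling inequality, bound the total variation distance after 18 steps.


TV distance bound <= (1-delta)^n
= (1 - 0.2600)^18
= 0.7400^18
= 0.0044

0.0044


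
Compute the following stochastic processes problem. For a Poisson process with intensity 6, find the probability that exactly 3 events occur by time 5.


P(N(t)=k) = (lambda*t)^k * exp(-lambda*t) / k!
lambda*t = 30
= 30^3 * exp(-30) / 3!
= 27000 * 9.3576e-14 / 6
= 4.2109e-10

4.2109e-10


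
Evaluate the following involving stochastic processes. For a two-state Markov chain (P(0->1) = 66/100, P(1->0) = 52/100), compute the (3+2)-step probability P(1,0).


P^5 = P^3 * P^2
Computing via matrix multiplication of the transition matrix.
Entry (1,0) of P^5 = 0.4408

0.4408


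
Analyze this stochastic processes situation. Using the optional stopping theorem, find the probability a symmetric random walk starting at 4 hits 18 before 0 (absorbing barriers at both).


By optional stopping theorem: E(M at tau) = M(0) = 4
P(hit 18)*18 + P(hit 0)*0 = 4
P(hit 18) = (4 - 0)/(18 - 0) = 2/9 = 0.2222

0.2222


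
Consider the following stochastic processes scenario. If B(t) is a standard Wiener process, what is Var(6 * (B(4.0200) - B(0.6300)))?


Var(alpha*(B(t)-B(s))) = alpha^2 * (t-s)
= 6^2 * (4.0200 - 0.6300)
= 36 * 3.3900
= 122.0400

122.0400


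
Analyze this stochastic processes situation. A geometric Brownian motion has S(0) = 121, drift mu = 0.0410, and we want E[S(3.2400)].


E[S(t)] = S(0) * exp(mu * t)
= 121 * exp(0.0410 * 3.2400)
= 121 * 1.1421
= 138.1901

138.1901


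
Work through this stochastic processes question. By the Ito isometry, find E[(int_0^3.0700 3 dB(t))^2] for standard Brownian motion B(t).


By Ito isometry: E[(int f dB)^2] = int f^2 dt
= 3^2 * 3.0700
= 9 * 3.0700 = 27.6300

27.6300


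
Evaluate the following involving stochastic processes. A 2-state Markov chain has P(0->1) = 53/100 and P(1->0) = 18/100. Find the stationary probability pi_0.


Stationary distribution: pi_0 = p10/(p01+p10), pi_1 = p01/(p01+p10)
p01 = 0.5300, p10 = 0.1800
pi_0 = 0.2535

0.2535


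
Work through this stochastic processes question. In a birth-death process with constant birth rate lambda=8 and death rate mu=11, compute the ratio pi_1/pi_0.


For birth-death process, pi_n/pi_0 = (lambda/mu)^n
= (8/11)^1
= 0.7273

0.7273


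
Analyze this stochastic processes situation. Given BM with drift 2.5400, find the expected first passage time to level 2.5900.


Expected first passage time = a/mu
= 2.5900/2.5400
= 1.0197

1.0197


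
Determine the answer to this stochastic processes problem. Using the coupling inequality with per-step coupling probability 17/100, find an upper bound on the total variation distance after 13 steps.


TV distance bound <= (1-delta)^n
= (1 - 0.1700)^13
= 0.8300^13
= 0.0887

0.0887


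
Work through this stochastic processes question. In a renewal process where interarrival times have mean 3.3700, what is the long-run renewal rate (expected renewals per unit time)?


Long-run renewal rate = 1/E(X)
= 1/3.3700
= 0.2967

0.2967


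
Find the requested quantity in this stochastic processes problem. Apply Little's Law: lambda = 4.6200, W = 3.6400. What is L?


Little's Law: L = lambda * W
= 4.6200 * 3.6400
= 16.8168

16.8168


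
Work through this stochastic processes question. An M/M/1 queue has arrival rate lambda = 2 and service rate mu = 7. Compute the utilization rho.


rho = lambda/mu
= 2/7
= 0.2857

0.2857


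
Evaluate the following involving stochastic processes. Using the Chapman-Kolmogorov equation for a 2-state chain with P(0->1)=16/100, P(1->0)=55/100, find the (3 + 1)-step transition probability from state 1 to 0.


P^4 = P^3 * P^1
Computing via matrix multiplication of the transition matrix.
Entry (1,0) of P^4 = 0.7692

0.7692


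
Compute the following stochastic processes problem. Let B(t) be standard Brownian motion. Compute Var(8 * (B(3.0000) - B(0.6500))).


Var(alpha*(B(t)-B(s))) = alpha^2 * (t-s)
= 8^2 * (3.0000 - 0.6500)
= 64 * 2.3500
= 150.4000

150.4000


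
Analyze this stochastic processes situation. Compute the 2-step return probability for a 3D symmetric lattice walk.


P(return in 2 steps) = P(reverse first step) = 1/(2d)
= 1/6
= 0.1667

0.1667


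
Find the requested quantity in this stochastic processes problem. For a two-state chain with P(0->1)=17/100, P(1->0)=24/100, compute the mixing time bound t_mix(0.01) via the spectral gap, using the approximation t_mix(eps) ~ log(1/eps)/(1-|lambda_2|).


lambda_2 = |1 - p01 - p10| = |1 - 0.1700 - 0.2400| = 0.5900
t_mix ~ log(1/eps)/(1 - |lambda_2|)
= log(100)/(1 - 0.5900) = 4.6052/0.4100
= 11.2321

11.2321


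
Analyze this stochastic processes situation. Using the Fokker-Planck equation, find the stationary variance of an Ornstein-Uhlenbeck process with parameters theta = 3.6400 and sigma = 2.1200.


Stationary variance = sigma^2 / (2*theta)
= 2.1200^2 / (2*3.6400)
= 4.4944 / 7.2800
= 0.6174

0.6174


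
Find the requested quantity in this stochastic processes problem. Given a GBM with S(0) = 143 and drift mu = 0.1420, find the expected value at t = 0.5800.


E[S(t)] = S(0) * exp(mu * t)
= 143 * exp(0.1420 * 0.5800)
= 143 * 1.0858
= 155.2761

155.2761


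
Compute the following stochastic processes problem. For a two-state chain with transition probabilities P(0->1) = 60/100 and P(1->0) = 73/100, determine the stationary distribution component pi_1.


Stationary distribution: pi_0 = p10/(p01+p10), pi_1 = p01/(p01+p10)
p01 = 0.6000, p10 = 0.7300
pi_1 = 0.4511

0.4511


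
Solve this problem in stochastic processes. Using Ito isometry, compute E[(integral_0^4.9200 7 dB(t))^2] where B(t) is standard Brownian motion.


By Ito isometry: E[(int f dB)^2] = int f^2 dt
= 7^2 * 4.9200
= 49 * 4.9200 = 241.0800

241.0800


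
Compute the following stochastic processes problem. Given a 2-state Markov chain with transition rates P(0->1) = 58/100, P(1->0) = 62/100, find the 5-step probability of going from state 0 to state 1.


Computing P^5 by matrix multiplication.
P = [[0.4200, 0.5800], [0.6200, 0.3800]]
After raising P to the power 5:
P^5(0,1) = 0.4835

0.4835


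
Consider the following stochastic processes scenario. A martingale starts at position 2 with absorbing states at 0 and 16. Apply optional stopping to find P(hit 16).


By optional stopping theorem: E(M at tau) = M(0) = 2
P(hit 16)*16 + P(hit 0)*0 = 2
P(hit 16) = (2 - 0)/(16 - 0) = 1/8 = 0.1250

0.1250


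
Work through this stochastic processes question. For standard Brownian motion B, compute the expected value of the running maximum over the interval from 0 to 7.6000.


E(max B(s)) = sqrt(2t/pi)
= sqrt(2*7.6000/pi)
= sqrt(4.8383)
= 2.1996

2.1996


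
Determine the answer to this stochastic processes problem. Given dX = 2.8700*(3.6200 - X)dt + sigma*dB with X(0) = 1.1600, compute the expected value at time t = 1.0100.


E[X(t)] = mu + (X(0) - mu)*exp(-theta*t)
= 3.6200 + (1.1600 - 3.6200)*exp(-2.8700*1.0100)
= 3.6200 + -2.4600 * 0.0551
= 3.4845

3.4845


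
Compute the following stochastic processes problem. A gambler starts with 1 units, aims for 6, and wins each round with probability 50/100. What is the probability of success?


p = 1/2: P(win) = i/N = 1/6
= 0.1667

0.1667


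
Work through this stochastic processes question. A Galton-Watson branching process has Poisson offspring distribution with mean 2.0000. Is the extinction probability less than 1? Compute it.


Since mu = 2.0000 > 1, extinction prob q < 1.
Solve s = exp(mu*(s-1)) iteratively.
q = 0.2032

0.2032


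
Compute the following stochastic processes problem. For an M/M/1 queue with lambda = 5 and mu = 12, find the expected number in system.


rho = 5/12 = 0.4167
L = rho/(1-rho)
= 0.4167/0.5833
= 0.7143

0.7143


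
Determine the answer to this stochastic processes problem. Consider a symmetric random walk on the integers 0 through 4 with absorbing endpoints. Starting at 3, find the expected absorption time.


For symmetric RW on 0,...,N with absorbing barriers, E(i) = i*(N-i)
E(3) = 3 * 1 = 3

3


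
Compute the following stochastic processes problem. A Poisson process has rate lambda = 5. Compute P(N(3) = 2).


P(N(t)=k) = (lambda*t)^k * exp(-lambda*t) / k!
lambda*t = 15
= 15^2 * exp(-15) / 2!
= 225 * 3.0590e-07 / 2
= 3.4414e-05

3.4414e-05


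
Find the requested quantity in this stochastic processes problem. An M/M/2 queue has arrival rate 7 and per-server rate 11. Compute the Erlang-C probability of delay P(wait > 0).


a = lambda/mu = 0.6364
rho = a/c = 0.3182
Erlang-C formula applied:
C(c,a) = 0.1536

0.1536


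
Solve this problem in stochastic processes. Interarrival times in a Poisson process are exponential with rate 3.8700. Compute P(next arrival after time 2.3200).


P(X > t) = exp(-lambda * t)
= exp(-3.8700 * 2.3200)
= exp(-8.9784) = 1.2610e-04

1.2610e-04


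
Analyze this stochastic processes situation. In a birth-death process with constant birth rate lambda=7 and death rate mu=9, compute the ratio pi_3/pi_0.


For birth-death process, pi_n/pi_0 = (lambda/mu)^n
= (7/9)^3
= 0.4705

0.4705


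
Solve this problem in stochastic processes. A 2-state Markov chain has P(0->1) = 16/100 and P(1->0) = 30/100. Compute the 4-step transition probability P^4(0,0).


Computing P^4 by matrix multiplication.
P = [[0.8400, 0.1600], [0.3000, 0.7000]]
After raising P to the power 4:
P^4(0,0) = 0.6817

0.6817


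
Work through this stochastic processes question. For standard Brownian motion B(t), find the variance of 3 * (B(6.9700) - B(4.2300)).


Var(alpha*(B(t)-B(s))) = alpha^2 * (t-s)
= 3^2 * (6.9700 - 4.2300)
= 9 * 2.7400
= 24.6600

24.6600


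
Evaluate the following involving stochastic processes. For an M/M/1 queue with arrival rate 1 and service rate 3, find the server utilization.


rho = lambda/mu
= 1/3
= 0.3333

0.3333


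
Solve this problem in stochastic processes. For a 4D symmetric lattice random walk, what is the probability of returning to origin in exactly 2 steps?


P(return in 2 steps) = P(reverse first step) = 1/(2d)
= 1/8
= 0.1250

0.1250


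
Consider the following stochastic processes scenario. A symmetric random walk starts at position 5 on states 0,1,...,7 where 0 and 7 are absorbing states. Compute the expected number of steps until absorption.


For symmetric RW on 0,...,N with absorbing barriers, E(i) = i*(N-i)
E(5) = 5 * 2 = 10

10


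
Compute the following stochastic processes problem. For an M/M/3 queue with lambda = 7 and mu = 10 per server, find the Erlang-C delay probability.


a = lambda/mu = 0.7000
rho = a/c = 0.2333
Erlang-C formula applied:
C(c,a) = 0.0369

0.0369


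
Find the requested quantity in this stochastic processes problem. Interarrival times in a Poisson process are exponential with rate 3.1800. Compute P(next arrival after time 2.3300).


P(X > t) = exp(-lambda * t)
= exp(-3.1800 * 2.3300)
= exp(-7.4094) = 6.0553e-04

6.0553e-04


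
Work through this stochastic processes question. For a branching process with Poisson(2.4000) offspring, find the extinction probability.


Since mu = 2.4000 > 1, extinction prob q < 1.
Solve s = exp(mu*(s-1)) iteratively.
q = 0.1214

0.1214


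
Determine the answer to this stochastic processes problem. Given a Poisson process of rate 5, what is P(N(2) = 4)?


P(N(t)=k) = (lambda*t)^k * exp(-lambda*t) / k!
lambda*t = 10
= 10^4 * exp(-10) / 4!
= 10000 * 4.5400e-05 / 24
= 0.0189

0.0189


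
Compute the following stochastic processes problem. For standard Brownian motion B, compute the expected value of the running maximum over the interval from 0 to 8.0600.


E(max B(s)) = sqrt(2t/pi)
= sqrt(2*8.0600/pi)
= sqrt(5.1312)
= 2.2652

2.2652


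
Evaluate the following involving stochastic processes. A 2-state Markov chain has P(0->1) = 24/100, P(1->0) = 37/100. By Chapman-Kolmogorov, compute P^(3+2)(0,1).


P^5 = P^3 * P^2
Computing via matrix multiplication of the transition matrix.
Entry (0,1) of P^5 = 0.3899

0.3899


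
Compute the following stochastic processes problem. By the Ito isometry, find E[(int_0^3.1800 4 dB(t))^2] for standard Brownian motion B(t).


By Ito isometry: E[(int f dB)^2] = int f^2 dt
= 4^2 * 3.1800
= 16 * 3.1800 = 50.8800

50.8800


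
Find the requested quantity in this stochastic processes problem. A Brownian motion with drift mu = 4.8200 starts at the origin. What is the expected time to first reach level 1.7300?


Expected first passage time = a/mu
= 1.7300/4.8200
= 0.3589

0.3589


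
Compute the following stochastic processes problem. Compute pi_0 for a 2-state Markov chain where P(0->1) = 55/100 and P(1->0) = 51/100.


Stationary distribution: pi_0 = p10/(p01+p10), pi_1 = p01/(p01+p10)
p01 = 0.5500, p10 = 0.5100
pi_0 = 0.4811

0.4811


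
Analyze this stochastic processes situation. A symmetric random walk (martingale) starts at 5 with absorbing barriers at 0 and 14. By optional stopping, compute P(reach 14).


By optional stopping theorem: E(M at tau) = M(0) = 5
P(hit 14)*14 + P(hit 0)*0 = 5
P(hit 14) = (5 - 0)/(14 - 0) = 5/14 = 0.3571

0.3571


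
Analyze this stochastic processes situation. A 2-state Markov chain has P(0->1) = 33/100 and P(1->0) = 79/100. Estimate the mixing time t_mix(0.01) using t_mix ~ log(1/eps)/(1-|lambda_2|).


lambda_2 = |1 - p01 - p10| = |1 - 0.3300 - 0.7900| = 0.1200
t_mix ~ log(1/eps)/(1 - |lambda_2|)
= log(100)/(1 - 0.1200) = 4.6052/0.8800
= 5.2331

5.2331


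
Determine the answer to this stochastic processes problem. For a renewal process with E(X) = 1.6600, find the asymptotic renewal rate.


Long-run renewal rate = 1/E(X)
= 1/1.6600
= 0.6024

0.6024


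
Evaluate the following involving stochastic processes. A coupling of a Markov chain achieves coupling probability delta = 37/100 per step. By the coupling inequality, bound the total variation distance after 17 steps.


TV distance bound <= (1-delta)^n
= (1 - 0.3700)^17
= 0.6300^17
= 3.8796e-04

3.8796e-04


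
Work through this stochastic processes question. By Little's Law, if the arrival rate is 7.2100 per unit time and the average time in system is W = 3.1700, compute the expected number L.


Little's Law: L = lambda * W
= 7.2100 * 3.1700
= 22.8557

22.8557


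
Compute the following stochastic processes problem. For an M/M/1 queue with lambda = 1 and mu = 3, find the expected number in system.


rho = 1/3 = 0.3333
L = rho/(1-rho)
= 0.3333/0.6667
= 0.5000

0.5000


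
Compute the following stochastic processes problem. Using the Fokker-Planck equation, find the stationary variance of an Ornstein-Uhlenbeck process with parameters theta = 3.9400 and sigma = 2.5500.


Stationary variance = sigma^2 / (2*theta)
= 2.5500^2 / (2*3.9400)
= 6.5025 / 7.8800
= 0.8252

0.8252


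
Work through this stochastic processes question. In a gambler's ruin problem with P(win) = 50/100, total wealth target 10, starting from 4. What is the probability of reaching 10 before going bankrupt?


p = 1/2: P(win) = i/N = 4/10
= 0.4000

0.4000


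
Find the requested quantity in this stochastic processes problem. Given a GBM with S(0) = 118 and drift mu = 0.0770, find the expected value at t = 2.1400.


E[S(t)] = S(0) * exp(mu * t)
= 118 * exp(0.0770 * 2.1400)
= 118 * 1.1791
= 139.1378

139.1378


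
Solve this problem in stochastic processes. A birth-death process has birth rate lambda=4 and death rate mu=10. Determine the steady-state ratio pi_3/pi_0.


For birth-death process, pi_n/pi_0 = (lambda/mu)^n
= (4/10)^3
= 0.0640

0.0640


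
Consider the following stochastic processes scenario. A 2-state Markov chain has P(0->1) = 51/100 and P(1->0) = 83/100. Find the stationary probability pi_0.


Stationary distribution: pi_0 = p10/(p01+p10), pi_1 = p01/(p01+p10)
p01 = 0.5100, p10 = 0.8300
pi_0 = 0.6194

0.6194


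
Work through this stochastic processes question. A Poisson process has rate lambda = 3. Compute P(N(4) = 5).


P(N(t)=k) = (lambda*t)^k * exp(-lambda*t) / k!
lambda*t = 12
= 12^5 * exp(-12) / 5!
= 248832 * 6.1442e-06 / 120
= 0.0127

0.0127


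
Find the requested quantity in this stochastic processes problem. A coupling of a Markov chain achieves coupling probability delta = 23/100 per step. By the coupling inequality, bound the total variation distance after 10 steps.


TV distance bound <= (1-delta)^n
= (1 - 0.2300)^10
= 0.7700^10
= 0.0733

0.0733


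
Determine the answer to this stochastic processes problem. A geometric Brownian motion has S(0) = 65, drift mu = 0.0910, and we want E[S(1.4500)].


E[S(t)] = S(0) * exp(mu * t)
= 65 * exp(0.0910 * 1.4500)
= 65 * 1.1411
= 74.1683

74.1683


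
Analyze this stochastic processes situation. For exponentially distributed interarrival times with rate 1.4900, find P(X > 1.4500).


P(X > t) = exp(-lambda * t)
= exp(-1.4900 * 1.4500)
= exp(-2.1605) = 0.1153

0.1153


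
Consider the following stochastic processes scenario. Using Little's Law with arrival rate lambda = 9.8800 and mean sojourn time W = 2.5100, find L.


Little's Law: L = lambda * W
= 9.8800 * 2.5100
= 24.7988

24.7988


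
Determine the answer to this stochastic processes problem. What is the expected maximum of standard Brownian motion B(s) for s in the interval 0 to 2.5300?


E(max B(s)) = sqrt(2t/pi)
= sqrt(2*2.5300/pi)
= sqrt(1.6106)
= 1.2691

1.2691


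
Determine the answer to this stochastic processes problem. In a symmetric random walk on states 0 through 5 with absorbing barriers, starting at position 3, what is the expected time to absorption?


For symmetric RW on 0,...,N with absorbing barriers, E(i) = i*(N-i)
E(3) = 3 * 2 = 6

6


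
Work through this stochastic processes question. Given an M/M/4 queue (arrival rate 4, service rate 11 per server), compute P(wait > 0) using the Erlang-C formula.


a = lambda/mu = 0.3636
rho = a/c = 0.0909
Erlang-C formula applied:
C(c,a) = 5.5708e-04

5.5708e-04


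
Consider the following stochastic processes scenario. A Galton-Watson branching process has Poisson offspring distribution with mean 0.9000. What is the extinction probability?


Since mu = 0.9000 <= 1, extinction probability = 1.

1.0000


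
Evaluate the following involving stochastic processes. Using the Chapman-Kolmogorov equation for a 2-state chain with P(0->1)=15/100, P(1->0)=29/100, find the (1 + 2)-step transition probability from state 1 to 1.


P^3 = P^1 * P^2
Computing via matrix multiplication of the transition matrix.
Entry (1,1) of P^3 = 0.4567

0.4567


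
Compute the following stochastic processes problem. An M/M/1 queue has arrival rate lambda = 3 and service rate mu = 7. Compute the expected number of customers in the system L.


rho = 3/7 = 0.4286
L = rho/(1-rho)
= 0.4286/0.5714
= 0.7500

0.7500


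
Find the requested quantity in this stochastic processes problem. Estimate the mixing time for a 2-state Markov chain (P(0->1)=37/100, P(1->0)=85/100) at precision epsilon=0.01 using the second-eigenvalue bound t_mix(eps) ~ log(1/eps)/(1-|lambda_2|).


lambda_2 = |1 - p01 - p10| = |1 - 0.3700 - 0.8500| = 0.2200
t_mix ~ log(1/eps)/(1 - |lambda_2|)
= log(100)/(1 - 0.2200) = 4.6052/0.7800
= 5.9041

5.9041


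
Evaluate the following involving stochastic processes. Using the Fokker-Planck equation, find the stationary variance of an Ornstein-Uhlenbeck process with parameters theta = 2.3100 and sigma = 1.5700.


Stationary variance = sigma^2 / (2*theta)
= 1.5700^2 / (2*2.3100)
= 2.4649 / 4.6200
= 0.5335

0.5335


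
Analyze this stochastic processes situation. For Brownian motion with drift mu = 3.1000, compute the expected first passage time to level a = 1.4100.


Expected first passage time = a/mu
= 1.4100/3.1000
= 0.4548

0.4548


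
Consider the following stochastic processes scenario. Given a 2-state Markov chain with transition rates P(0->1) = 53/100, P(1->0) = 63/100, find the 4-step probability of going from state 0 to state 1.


Computing P^4 by matrix multiplication.
P = [[0.4700, 0.5300], [0.6300, 0.3700]]
After raising P to the power 4:
P^4(0,1) = 0.4566

0.4566


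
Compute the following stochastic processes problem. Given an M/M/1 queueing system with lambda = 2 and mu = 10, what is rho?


rho = lambda/mu
= 2/10
= 0.2000

0.2000


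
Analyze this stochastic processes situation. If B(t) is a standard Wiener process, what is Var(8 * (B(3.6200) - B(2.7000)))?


Var(alpha*(B(t)-B(s))) = alpha^2 * (t-s)
= 8^2 * (3.6200 - 2.7000)
= 64 * 0.9200
= 58.8800

58.8800


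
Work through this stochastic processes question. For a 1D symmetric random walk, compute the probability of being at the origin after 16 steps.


P(S(16) = 0) = C(16,8) / 4^8
= 12870 / 65536
= 0.1964

0.1964


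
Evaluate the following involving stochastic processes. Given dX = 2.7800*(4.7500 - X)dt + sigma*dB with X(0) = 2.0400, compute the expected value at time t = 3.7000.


E[X(t)] = mu + (X(0) - mu)*exp(-theta*t)
= 4.7500 + (2.0400 - 4.7500)*exp(-2.7800*3.7000)
= 4.7500 + -2.7100 * 3.4107e-05
= 4.7499

4.7499


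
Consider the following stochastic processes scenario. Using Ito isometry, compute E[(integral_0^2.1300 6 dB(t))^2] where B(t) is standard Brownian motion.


By Ito isometry: E[(int f dB)^2] = int f^2 dt
= 6^2 * 2.1300
= 36 * 2.1300 = 76.6800

76.6800


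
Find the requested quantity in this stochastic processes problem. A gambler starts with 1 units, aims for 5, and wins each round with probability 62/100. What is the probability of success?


Gambler's ruin formula:
r = q/p = 0.3800/0.6200 = 0.6129
P(win) = (1 - r^i)/(1 - r^N)
= (1 - 0.6129^1)/(1 - 0.6129^5)
= 0.4237

0.4237


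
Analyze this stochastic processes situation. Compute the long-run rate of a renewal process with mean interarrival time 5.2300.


Long-run renewal rate = 1/E(X)
= 1/5.2300
= 0.1912

0.1912


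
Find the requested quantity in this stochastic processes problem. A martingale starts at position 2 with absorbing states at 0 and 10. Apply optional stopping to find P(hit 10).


By optional stopping theorem: E(M at tau) = M(0) = 2
P(hit 10)*10 + P(hit 0)*0 = 2
P(hit 10) = (2 - 0)/(10 - 0) = 1/5 = 0.2000

0.2000


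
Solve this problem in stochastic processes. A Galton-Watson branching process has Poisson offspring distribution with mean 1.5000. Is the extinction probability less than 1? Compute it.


Since mu = 1.5000 > 1, extinction prob q < 1.
Solve s = exp(mu*(s-1)) iteratively.
q = 0.4172

0.4172


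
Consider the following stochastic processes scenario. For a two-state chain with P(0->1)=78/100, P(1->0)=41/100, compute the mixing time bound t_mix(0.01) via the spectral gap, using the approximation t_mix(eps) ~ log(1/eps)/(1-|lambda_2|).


lambda_2 = |1 - p01 - p10| = |1 - 0.7800 - 0.4100| = 0.1900
t_mix ~ log(1/eps)/(1 - |lambda_2|)
= log(100)/(1 - 0.1900) = 4.6052/0.8100
= 5.6854

5.6854


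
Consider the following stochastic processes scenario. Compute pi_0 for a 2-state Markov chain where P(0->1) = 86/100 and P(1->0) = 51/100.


Stationary distribution: pi_0 = p10/(p01+p10), pi_1 = p01/(p01+p10)
p01 = 0.8600, p10 = 0.5100
pi_0 = 0.3723

0.3723


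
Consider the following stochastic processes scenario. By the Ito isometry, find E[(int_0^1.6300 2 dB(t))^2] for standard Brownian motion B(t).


By Ito isometry: E[(int f dB)^2] = int f^2 dt
= 2^2 * 1.6300
= 4 * 1.6300 = 6.5200

6.5200


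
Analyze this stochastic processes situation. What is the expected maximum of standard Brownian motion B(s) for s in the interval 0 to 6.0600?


E(max B(s)) = sqrt(2t/pi)
= sqrt(2*6.0600/pi)
= sqrt(3.8579)
= 1.9642

1.9642


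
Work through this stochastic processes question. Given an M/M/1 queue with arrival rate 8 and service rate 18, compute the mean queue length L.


rho = 8/18 = 0.4444
L = rho/(1-rho)
= 0.4444/0.5556
= 0.8000

0.8000


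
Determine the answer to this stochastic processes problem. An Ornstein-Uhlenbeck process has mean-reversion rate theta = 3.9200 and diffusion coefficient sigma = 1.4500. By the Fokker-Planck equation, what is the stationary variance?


Stationary variance = sigma^2 / (2*theta)
= 1.4500^2 / (2*3.9200)
= 2.1025 / 7.8400
= 0.2682

0.2682
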